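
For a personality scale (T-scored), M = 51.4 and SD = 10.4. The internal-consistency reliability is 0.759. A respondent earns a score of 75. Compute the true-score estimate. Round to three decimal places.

69.312

Kelley's formula gives T̂ = 0.759·75 + 0.241·51.4 = 56.925 + 12.3874 = 69.3124.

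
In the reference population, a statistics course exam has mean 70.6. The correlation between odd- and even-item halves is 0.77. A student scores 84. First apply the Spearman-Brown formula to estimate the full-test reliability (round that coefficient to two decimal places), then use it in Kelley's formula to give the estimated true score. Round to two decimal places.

82.26

Spearman-Brown: ρ = 2r/(1 + r) = 2(0.77)/(1 + 0.77) = 1.540/1.77 = 0.8701 → 0.87
Kelley's formula gives T̂ = 0.87·84 + 0.13·70.6 = 73.08 + 9.178 = 82.258.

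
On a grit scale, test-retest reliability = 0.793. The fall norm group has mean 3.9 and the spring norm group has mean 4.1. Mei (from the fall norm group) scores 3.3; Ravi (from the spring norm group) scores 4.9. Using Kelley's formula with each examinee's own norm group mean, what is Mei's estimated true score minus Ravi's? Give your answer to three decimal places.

T̂_Mei = 0.793(3.3) + 0.207(3.9) = 3.42420
T̂_Ravi = 0.793(4.9) + 0.207(4.1) = 4.73440
Difference = 3.42420 − 4.73440 = -1.31020

-1.310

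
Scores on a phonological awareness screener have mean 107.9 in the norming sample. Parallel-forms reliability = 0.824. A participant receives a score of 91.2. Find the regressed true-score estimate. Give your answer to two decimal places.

T̂ = 0.824(91.2) + 0.176(107.9) = 75.1488 + 18.9904 = 94.139 → 94.14

94.14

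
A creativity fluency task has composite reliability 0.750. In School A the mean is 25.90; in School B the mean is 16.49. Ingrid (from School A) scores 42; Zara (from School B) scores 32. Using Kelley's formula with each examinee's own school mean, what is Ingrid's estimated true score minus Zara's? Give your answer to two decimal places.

T̂_Ingrid = 0.750(42) + 0.250(25.90) = 37.9750
T̂_Zara = 0.750(32) + 0.250(16.49) = 28.1225
Difference = 37.9750 − 28.1225 = 9.8525

9.85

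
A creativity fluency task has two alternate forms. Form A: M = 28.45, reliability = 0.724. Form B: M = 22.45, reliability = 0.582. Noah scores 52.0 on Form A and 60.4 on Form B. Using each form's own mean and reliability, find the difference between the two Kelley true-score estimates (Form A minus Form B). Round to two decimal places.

0.96

T̂_A = 0.724(52.0) + 0.276(28.45) = 45.5002
T̂_B = 0.582(60.4) + 0.418(22.45) = 44.5369
T̂_A − T̂_B = 0.9633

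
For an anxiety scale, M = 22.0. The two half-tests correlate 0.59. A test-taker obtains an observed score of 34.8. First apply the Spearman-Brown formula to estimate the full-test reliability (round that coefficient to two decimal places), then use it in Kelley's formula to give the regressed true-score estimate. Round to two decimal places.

Spearman-Brown: ρ = 2r/(1 + r) = 2(0.59)/(1 + 0.59) = 1.180/1.59 = 0.7421 → 0.74
T̂ = 0.74(34.8) + 0.26(22.0) = 25.752 + 5.720 = 31.472 → 31.47

31.47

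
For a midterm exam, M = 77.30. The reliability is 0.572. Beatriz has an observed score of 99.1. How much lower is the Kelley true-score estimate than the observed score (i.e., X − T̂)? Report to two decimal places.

9.33

T̂ = ρX + (1 − ρ)μ
  = 0.572 × 99.1 + 0.428 × 77.30
  = 56.6852 + 33.08440
  = 89.7696
  ≈ 89.770
X − T̂ = 99.1 − 89.770 = 9.330 → 9.33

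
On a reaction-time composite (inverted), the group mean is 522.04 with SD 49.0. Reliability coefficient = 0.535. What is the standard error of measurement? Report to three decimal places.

33.414

SEM = SD · √(1 − ρ) = 49.0 × √0.465 = 49.0 × 0.6819 = 33.4135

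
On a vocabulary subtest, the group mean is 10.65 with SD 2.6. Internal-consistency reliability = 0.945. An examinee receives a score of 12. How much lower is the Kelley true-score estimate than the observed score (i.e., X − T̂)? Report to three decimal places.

Weight the observed score by reliability and the mean by (1 − reliability): T̂ = 0.945·12 + 0.055·10.65 = 11.340 + 0.58575 = 11.92575.
X − T̂ = 12 − 11.9258 = 0.0742 → 0.074

0.074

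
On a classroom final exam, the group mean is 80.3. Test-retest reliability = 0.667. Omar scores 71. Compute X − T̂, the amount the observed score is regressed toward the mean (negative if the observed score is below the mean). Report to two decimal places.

-3.10

T̂ = 0.667(71) + 0.333(80.3) = 47.357 + 26.7399 = 74.0969 → 74.097
X − T̂ = 71 − 74.097 = -3.097 → -3.10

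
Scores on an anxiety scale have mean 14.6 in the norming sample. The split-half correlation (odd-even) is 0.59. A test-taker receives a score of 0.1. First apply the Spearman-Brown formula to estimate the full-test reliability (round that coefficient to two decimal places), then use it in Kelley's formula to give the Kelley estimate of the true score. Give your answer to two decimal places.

Spearman-Brown: ρ = 2r/(1 + r) = 2(0.59)/(1 + 0.59) = 1.180/1.59 = 0.7421 → 0.74
T̂ = 0.74(0.1) + 0.26(14.6) = 0.074 + 3.796 = 3.870 → 3.87

3.87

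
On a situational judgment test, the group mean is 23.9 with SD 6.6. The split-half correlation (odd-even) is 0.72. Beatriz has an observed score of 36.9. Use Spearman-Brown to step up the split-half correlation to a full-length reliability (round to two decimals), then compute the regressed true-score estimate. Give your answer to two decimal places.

34.82

Spearman-Brown: ρ = 2r/(1 + r) = 2(0.72)/(1 + 0.72) = 1.440/1.72 = 0.8372 → 0.84
T̂ = 0.84(36.9) + 0.16(23.9) = 30.996 + 3.824 = 34.820 → 34.82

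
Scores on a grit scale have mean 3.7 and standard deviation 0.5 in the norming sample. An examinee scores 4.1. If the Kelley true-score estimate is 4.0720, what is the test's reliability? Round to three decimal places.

T̂ = ρX + (1 − ρ)μ  ⇒  T̂ − μ = ρ(X − μ)
ρ = (T̂ − μ)/(X − μ) = (4.0720 − 3.7) / (4.1 − 3.7) = 0.3720 / 0.4 = 0.93000

0.930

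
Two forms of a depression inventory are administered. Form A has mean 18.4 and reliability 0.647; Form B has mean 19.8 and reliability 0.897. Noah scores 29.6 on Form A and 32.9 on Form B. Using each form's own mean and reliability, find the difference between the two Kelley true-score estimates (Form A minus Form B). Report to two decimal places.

T̂_A = 0.647(29.6) + 0.353(18.4) = 25.6464
T̂_B = 0.897(32.9) + 0.103(19.8) = 31.5507
T̂_A − T̂_B = -5.9043

-5.90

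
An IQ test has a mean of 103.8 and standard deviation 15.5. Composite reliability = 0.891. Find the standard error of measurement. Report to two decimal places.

SEM = SD · √(1 − ρ) = 15.5 × √0.109 = 15.5 × 0.3302 = 5.117

5.12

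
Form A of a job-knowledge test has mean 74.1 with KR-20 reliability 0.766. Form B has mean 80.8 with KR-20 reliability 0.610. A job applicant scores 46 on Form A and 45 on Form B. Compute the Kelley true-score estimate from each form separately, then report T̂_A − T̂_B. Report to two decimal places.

-6.39

T̂_A = 0.766(46) + 0.234(74.1) = 52.5754
T̂_B = 0.610(45) + 0.390(80.8) = 58.9620
T̂_A − T̂_B = -6.3866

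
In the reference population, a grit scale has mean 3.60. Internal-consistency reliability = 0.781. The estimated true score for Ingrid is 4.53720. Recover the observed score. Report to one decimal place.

4.8

T̂ = ρX + (1 − ρ)μ  ⇒  X = (T̂ − (1 − ρ)μ) / ρ
X = (4.53720 − 0.219 × 3.60) / 0.781 = (4.53720 − 0.78840) / 0.781 = 3.74880 / 0.781 = 4.800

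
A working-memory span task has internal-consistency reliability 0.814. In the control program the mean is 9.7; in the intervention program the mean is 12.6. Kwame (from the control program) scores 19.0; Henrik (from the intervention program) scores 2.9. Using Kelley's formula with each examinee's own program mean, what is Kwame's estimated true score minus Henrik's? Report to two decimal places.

12.57

T̂_Kwame = 0.814(19.0) + 0.186(9.7) = 17.2702
T̂_Henrik = 0.814(2.9) + 0.186(12.6) = 4.7042
Difference = 17.2702 − 4.7042 = 12.5660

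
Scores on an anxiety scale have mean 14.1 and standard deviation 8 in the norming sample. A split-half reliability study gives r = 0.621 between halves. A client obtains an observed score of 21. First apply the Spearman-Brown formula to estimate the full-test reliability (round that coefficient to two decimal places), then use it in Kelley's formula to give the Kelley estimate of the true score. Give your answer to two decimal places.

Spearman-Brown: ρ = 2r/(1 + r) = 2(0.621)/(1 + 0.621) = 1.2420/1.621 = 0.7662 → 0.77
T̂ = 0.77(21) + 0.23(14.1) = 16.17 + 3.243 = 19.413 → 19.41

19.41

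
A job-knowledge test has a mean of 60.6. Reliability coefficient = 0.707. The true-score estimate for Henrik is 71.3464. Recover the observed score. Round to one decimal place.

75.8

T̂ = ρX + (1 − ρ)μ  ⇒  X = (T̂ − (1 − ρ)μ) / ρ
X = (71.3464 − 0.293 × 60.6) / 0.707 = (71.3464 − 17.7558) / 0.707 = 53.5906 / 0.707 = 75.800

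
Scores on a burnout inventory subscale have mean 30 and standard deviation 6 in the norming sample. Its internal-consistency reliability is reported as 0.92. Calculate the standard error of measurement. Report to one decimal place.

1.7

SEM = SD · √(1 − ρ) = 6 × √0.08 = 6 × 0.2828 = 1.697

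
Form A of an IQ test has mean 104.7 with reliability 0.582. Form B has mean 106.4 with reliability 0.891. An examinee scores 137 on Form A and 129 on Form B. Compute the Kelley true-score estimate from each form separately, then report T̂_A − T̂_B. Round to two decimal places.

T̂_A = 0.582(137) + 0.418(104.7) = 123.4986
T̂_B = 0.891(129) + 0.109(106.4) = 126.5366
T̂_A − T̂_B = -3.0380

-3.04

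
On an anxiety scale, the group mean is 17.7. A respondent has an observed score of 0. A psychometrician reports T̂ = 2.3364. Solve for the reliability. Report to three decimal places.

0.868

T̂ = ρX + (1 − ρ)μ  ⇒  T̂ − μ = ρ(X − μ)
ρ = (T̂ − μ)/(X − μ) = (2.3364 − 17.7) / (0 − 17.7) = -15.3636 / -17.7 = 0.86800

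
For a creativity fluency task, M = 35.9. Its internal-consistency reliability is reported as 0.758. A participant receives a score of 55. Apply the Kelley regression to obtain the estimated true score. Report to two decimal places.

T̂ = 0.758(55) + 0.242(35.9) = 41.690 + 8.6878 = 50.378 → 50.38

50.38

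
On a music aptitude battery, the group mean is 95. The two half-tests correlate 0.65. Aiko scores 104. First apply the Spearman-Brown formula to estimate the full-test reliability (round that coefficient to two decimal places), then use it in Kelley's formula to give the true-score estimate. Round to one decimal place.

Spearman-Brown: ρ = 2r/(1 + r) = 2(0.65)/(1 + 0.65) = 1.300/1.65 = 0.7879 → 0.79
T̂ = ρX + (1 − ρ)μ
  = 0.79 × 104 + 0.21 × 95
  = 82.16 + 19.95
  = 102.11
  ≈ 102.1

102.1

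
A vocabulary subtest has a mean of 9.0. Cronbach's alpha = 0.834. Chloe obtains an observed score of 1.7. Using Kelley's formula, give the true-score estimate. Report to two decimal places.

2.91

Weight the observed score by reliability and the mean by (1 − reliability): T̂ = 0.834·1.7 + 0.166·9.0 = 1.4178 + 1.4940 = 2.912.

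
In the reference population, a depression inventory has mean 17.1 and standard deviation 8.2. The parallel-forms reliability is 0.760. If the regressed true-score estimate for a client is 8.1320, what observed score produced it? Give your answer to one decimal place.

T̂ = ρX + (1 − ρ)μ  ⇒  X = (T̂ − (1 − ρ)μ) / ρ
X = (8.1320 − 0.240 × 17.1) / 0.760 = (8.1320 − 4.1040) / 0.760 = 4.0280 / 0.760 = 5.300

5.3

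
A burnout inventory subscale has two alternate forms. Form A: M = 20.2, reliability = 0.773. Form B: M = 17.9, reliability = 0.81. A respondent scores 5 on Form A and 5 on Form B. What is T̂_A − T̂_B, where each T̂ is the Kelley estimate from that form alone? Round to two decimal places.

1.00

T̂_A = 0.773(5) + 0.227(20.2) = 8.4504
T̂_B = 0.81(5) + 0.19(17.9) = 7.4510
T̂_A − T̂_B = 0.9994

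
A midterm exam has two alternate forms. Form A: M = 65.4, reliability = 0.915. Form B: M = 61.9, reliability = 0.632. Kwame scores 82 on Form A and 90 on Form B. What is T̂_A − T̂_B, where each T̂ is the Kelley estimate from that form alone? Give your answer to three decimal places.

0.930

T̂_A = 0.915(82) + 0.085(65.4) = 80.58900
T̂_B = 0.632(90) + 0.368(61.9) = 79.65920
T̂_A − T̂_B = 0.92980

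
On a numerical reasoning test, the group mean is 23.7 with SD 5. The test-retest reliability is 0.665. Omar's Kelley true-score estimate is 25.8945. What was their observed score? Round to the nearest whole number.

27

T̂ = ρX + (1 − ρ)μ  ⇒  X = (T̂ − (1 − ρ)μ) / ρ
X = (25.8945 − 0.335 × 23.7) / 0.665 = (25.8945 − 7.9395) / 0.665 = 17.9550 / 0.665 = 27.00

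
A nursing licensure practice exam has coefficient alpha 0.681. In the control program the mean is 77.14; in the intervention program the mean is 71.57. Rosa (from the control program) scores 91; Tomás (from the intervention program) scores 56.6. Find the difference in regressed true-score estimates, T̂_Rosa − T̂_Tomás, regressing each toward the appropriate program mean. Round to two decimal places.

T̂_Rosa = 0.681(91) + 0.319(77.14) = 86.5787
T̂_Tomás = 0.681(56.6) + 0.319(71.57) = 61.3754
Difference = 86.5787 − 61.3754 = 25.2032

25.20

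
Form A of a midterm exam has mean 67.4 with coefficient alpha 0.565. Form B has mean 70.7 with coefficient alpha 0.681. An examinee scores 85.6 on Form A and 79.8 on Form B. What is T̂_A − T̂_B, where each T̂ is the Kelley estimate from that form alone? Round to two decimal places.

0.79

T̂_A = 0.565(85.6) + 0.435(67.4) = 77.6830
T̂_B = 0.681(79.8) + 0.319(70.7) = 76.8971
T̂_A − T̂_B = 0.7859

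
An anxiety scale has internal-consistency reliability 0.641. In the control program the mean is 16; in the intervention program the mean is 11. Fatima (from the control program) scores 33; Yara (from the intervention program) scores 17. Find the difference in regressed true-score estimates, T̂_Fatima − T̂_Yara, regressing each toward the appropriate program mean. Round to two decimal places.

T̂_Fatima = 0.641(33) + 0.359(16) = 26.8970
T̂_Yara = 0.641(17) + 0.359(11) = 14.8460
Difference = 26.8970 − 14.8460 = 12.0510

12.05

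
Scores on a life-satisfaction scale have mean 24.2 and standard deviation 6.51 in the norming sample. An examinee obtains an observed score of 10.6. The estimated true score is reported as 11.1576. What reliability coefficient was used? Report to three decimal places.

T̂ = ρX + (1 − ρ)μ  ⇒  T̂ − μ = ρ(X − μ)
ρ = (T̂ − μ)/(X − μ) = (11.1576 − 24.2) / (10.6 − 24.2) = -13.0424 / -13.6 = 0.95900

0.959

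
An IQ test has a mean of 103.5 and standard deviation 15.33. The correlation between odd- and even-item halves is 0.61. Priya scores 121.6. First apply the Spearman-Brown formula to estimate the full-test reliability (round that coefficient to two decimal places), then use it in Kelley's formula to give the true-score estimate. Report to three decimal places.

Spearman-Brown: ρ = 2r/(1 + r) = 2(0.61)/(1 + 0.61) = 1.220/1.61 = 0.7578 → 0.76
T̂ = ρX + (1 − ρ)μ
  = 0.76 × 121.6 + 0.24 × 103.5
  = 92.416 + 24.840
  = 117.2560
  ≈ 117.256

117.256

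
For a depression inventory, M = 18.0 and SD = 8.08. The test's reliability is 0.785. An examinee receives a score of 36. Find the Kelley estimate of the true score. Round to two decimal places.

32.13

T̂ = ρX + (1 − ρ)μ
  = 0.785 × 36 + 0.215 × 18.0
  = 28.260 + 3.8700
  = 32.130
  ≈ 32.13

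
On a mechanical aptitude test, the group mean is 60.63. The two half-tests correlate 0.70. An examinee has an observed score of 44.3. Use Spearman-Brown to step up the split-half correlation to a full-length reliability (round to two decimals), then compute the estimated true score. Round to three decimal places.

47.239

Spearman-Brown: ρ = 2r/(1 + r) = 2(0.70)/(1 + 0.70) = 1.400/1.70 = 0.8235 → 0.82
T̂ = ρX + (1 − ρ)μ
  = 0.82 × 44.3 + 0.18 × 60.63
  = 36.326 + 10.9134
  = 47.2394
  ≈ 47.239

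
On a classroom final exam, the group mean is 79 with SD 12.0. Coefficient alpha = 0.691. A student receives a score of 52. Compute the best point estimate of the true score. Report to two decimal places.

Weight the observed score by reliability and the mean by (1 − reliability): T̂ = 0.691·52 + 0.309·79 = 35.932 + 24.411 = 60.343.

60.34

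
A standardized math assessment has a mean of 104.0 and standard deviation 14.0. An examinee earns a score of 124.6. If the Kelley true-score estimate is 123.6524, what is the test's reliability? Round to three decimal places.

0.954

T̂ = ρX + (1 − ρ)μ  ⇒  T̂ − μ = ρ(X − μ)
ρ = (T̂ − μ)/(X − μ) = (123.6524 − 104.0) / (124.6 − 104.0) = 19.6524 / 20.6 = 0.95400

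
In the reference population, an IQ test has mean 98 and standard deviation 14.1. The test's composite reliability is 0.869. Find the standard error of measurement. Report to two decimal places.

SEM = SD · √(1 − ρ) = 14.1 × √0.131 = 14.1 × 0.3619 = 5.103

5.10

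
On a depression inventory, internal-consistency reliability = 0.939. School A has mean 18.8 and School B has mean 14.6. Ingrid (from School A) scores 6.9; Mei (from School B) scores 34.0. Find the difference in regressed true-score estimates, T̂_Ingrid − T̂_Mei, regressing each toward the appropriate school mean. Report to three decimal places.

-25.191

T̂_Ingrid = 0.939(6.9) + 0.061(18.8) = 7.62590
T̂_Mei = 0.939(34.0) + 0.061(14.6) = 32.81660
Difference = 7.62590 − 32.81660 = -25.19070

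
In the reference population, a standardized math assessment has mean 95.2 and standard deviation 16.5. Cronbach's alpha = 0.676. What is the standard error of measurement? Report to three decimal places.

9.392

SEM = SD · √(1 − ρ) = 16.5 × √0.324 = 16.5 × 0.5692 = 9.3920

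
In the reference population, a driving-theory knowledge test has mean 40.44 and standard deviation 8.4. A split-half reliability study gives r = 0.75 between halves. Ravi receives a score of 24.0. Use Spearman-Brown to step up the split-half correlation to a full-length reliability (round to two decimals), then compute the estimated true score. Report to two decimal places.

26.30

Spearman-Brown: ρ = 2r/(1 + r) = 2(0.75)/(1 + 0.75) = 1.500/1.75 = 0.8571 → 0.86
T̂ = ρX + (1 − ρ)μ
  = 0.86 × 24.0 + 0.14 × 40.44
  = 20.640 + 5.6616
  = 26.302
  ≈ 26.30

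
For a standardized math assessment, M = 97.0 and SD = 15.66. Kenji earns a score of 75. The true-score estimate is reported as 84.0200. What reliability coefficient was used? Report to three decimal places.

0.590

T̂ = ρX + (1 − ρ)μ  ⇒  T̂ − μ = ρ(X − μ)
ρ = (T̂ − μ)/(X − μ) = (84.0200 − 97.0) / (75 − 97.0) = -12.9800 / -22.0 = 0.59000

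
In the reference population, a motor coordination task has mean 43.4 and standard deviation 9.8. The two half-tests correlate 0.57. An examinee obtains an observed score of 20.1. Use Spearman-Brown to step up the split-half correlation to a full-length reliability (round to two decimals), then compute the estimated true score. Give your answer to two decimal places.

Spearman-Brown: ρ = 2r/(1 + r) = 2(0.57)/(1 + 0.57) = 1.140/1.57 = 0.7261 → 0.73
T̂ = ρX + (1 − ρ)μ
  = 0.73 × 20.1 + 0.27 × 43.4
  = 14.673 + 11.718
  = 26.391
  ≈ 26.39

26.39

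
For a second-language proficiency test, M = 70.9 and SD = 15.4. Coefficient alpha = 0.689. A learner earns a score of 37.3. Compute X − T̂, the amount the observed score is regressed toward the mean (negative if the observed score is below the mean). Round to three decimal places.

T̂ = ρX + (1 − ρ)μ
  = 0.689 × 37.3 + 0.311 × 70.9
  = 25.6997 + 22.0499
  = 47.74960
  ≈ 47.7496
X − T̂ = 37.3 − 47.7496 = -10.4496 → -10.450

-10.450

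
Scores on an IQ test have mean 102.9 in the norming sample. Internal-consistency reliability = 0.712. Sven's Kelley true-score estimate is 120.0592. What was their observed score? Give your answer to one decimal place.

T̂ = ρX + (1 − ρ)μ  ⇒  X = (T̂ − (1 − ρ)μ) / ρ
X = (120.0592 − 0.288 × 102.9) / 0.712 = (120.0592 − 29.6352) / 0.712 = 90.4240 / 0.712 = 127.000

127.0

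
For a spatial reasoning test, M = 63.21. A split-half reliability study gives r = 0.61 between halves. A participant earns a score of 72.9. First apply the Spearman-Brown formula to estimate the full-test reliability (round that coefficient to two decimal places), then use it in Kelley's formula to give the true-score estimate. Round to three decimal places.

70.574

Spearman-Brown: ρ = 2r/(1 + r) = 2(0.61)/(1 + 0.61) = 1.220/1.61 = 0.7578 → 0.76
T̂ = 0.76(72.9) + 0.24(63.21) = 55.404 + 15.1704 = 70.5744 → 70.574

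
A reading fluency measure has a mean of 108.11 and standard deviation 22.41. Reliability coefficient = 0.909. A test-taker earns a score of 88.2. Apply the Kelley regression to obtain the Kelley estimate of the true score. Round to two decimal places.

90.01

Weight the observed score by reliability and the mean by (1 − reliability): T̂ = 0.909·88.2 + 0.091·108.11 = 80.1738 + 9.83801 = 90.012.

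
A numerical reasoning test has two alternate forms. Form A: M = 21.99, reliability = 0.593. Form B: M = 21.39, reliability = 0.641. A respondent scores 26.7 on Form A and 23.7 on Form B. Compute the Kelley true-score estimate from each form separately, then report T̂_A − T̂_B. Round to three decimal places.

T̂_A = 0.593(26.7) + 0.407(21.99) = 24.78303
T̂_B = 0.641(23.7) + 0.359(21.39) = 22.87071
T̂_A − T̂_B = 1.91232

1.912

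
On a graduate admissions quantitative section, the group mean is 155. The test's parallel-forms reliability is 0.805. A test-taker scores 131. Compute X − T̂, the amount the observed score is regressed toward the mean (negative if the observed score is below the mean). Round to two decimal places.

-4.68

Kelley's formula gives T̂ = 0.805·131 + 0.195·155 = 105.455 + 30.225 = 135.6800.
X − T̂ = 131 − 135.680 = -4.680 → -4.68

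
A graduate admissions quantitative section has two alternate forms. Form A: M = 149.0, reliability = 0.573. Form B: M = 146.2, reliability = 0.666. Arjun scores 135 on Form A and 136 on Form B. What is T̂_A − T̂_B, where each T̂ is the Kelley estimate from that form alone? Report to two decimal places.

1.57

T̂_A = 0.573(135) + 0.427(149.0) = 140.9780
T̂_B = 0.666(136) + 0.334(146.2) = 139.4068
T̂_A − T̂_B = 1.5712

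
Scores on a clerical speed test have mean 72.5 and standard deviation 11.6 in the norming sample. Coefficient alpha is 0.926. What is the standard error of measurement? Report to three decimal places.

3.156

SEM = SD · √(1 − ρ) = 11.6 × √0.074 = 11.6 × 0.2720 = 3.1555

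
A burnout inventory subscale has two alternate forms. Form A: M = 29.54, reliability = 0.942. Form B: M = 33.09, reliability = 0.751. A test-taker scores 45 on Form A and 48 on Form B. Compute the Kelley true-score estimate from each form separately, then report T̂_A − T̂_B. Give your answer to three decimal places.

T̂_A = 0.942(45) + 0.058(29.54) = 44.10332
T̂_B = 0.751(48) + 0.249(33.09) = 44.28741
T̂_A − T̂_B = -0.18409

-0.184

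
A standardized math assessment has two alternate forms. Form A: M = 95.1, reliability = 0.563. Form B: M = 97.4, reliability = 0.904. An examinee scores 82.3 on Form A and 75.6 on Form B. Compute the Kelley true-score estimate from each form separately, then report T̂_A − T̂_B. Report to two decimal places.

T̂_A = 0.563(82.3) + 0.437(95.1) = 87.8936
T̂_B = 0.904(75.6) + 0.096(97.4) = 77.6928
T̂_A − T̂_B = 10.2008

10.20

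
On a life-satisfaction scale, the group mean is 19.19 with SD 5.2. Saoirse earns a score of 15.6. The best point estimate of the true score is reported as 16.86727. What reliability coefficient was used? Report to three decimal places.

0.647

T̂ = ρX + (1 − ρ)μ  ⇒  T̂ − μ = ρ(X − μ)
ρ = (T̂ − μ)/(X − μ) = (16.86727 − 19.19) / (15.6 − 19.19) = -2.32273 / -3.59 = 0.64700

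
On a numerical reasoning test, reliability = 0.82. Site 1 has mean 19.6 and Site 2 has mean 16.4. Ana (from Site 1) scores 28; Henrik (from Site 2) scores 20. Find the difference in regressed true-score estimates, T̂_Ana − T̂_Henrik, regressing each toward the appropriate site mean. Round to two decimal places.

7.14

T̂_Ana = 0.82(28) + 0.18(19.6) = 26.4880
T̂_Henrik = 0.82(20) + 0.18(16.4) = 19.3520
Difference = 26.4880 − 19.3520 = 7.1360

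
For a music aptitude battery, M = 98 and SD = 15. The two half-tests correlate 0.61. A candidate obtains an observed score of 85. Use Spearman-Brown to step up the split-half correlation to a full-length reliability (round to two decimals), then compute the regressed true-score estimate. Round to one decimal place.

88.1

Spearman-Brown: ρ = 2r/(1 + r) = 2(0.61)/(1 + 0.61) = 1.220/1.61 = 0.7578 → 0.76
T̂ = ρX + (1 − ρ)μ
  = 0.76 × 85 + 0.24 × 98
  = 64.60 + 23.52
  = 88.12
  ≈ 88.1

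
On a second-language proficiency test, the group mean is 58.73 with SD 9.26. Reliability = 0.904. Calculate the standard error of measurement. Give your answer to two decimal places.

2.87

SEM = SD · √(1 − ρ) = 9.26 × √0.096 = 9.26 × 0.3098 = 2.869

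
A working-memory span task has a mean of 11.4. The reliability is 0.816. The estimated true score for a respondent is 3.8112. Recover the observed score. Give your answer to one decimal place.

2.1

T̂ = ρX + (1 − ρ)μ  ⇒  X = (T̂ − (1 − ρ)μ) / ρ
X = (3.8112 − 0.184 × 11.4) / 0.816 = (3.8112 − 2.0976) / 0.816 = 1.7136 / 0.816 = 2.100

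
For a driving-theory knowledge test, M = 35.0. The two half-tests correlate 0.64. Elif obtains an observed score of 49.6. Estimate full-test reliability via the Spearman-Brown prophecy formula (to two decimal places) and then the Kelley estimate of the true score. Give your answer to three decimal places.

46.388

Spearman-Brown: ρ = 2r/(1 + r) = 2(0.64)/(1 + 0.64) = 1.280/1.64 = 0.7805 → 0.78
Regress the observed score toward the mean by the unreliability: T̂ = 0.78·49.6 + 0.22·35.0 = 38.688 + 7.700 = 46.3880.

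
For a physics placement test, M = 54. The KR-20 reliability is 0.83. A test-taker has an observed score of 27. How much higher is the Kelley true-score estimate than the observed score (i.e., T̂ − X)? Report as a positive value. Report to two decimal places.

4.59

T̂ = 0.83(27) + 0.17(54) = 22.41 + 9.18 = 31.5900 → 31.590
T̂ − X = 31.590 − 27 = 4.590 → 4.59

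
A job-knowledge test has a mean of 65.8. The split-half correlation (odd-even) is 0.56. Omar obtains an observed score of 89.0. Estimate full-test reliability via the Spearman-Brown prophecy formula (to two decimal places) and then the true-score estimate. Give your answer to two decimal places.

Spearman-Brown: ρ = 2r/(1 + r) = 2(0.56)/(1 + 0.56) = 1.120/1.56 = 0.7179 → 0.72
T̂ = ρX + (1 − ρ)μ
  = 0.72 × 89.0 + 0.28 × 65.8
  = 64.080 + 18.424
  = 82.504
  ≈ 82.50

82.50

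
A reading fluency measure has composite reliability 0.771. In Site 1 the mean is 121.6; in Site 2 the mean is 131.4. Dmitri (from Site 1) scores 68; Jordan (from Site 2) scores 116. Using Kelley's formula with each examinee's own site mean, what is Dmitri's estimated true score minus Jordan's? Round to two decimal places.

T̂_Dmitri = 0.771(68) + 0.229(121.6) = 80.2744
T̂_Jordan = 0.771(116) + 0.229(131.4) = 119.5266
Difference = 80.2744 − 119.5266 = -39.2522

-39.25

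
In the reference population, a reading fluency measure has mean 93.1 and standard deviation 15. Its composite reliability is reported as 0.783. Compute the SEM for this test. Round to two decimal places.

6.99

SEM = SD · √(1 − ρ) = 15 × √0.217 = 15 × 0.4658 = 6.987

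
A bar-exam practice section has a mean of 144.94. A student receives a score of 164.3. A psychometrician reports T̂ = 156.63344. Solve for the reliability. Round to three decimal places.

T̂ = ρX + (1 − ρ)μ  ⇒  T̂ − μ = ρ(X − μ)
ρ = (T̂ − μ)/(X − μ) = (156.63344 − 144.94) / (164.3 − 144.94) = 11.69344 / 19.36 = 0.60400

0.604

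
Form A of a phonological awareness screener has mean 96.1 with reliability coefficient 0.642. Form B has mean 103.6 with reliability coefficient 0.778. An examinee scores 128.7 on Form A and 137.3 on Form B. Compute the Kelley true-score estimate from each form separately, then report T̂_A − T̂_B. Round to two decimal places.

-12.79

T̂_A = 0.642(128.7) + 0.358(96.1) = 117.0292
T̂_B = 0.778(137.3) + 0.222(103.6) = 129.8186
T̂_A − T̂_B = -12.7894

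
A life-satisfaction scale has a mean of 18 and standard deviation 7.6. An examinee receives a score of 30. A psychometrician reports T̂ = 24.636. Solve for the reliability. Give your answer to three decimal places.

0.553

T̂ = ρX + (1 − ρ)μ  ⇒  T̂ − μ = ρ(X − μ)
ρ = (T̂ − μ)/(X − μ) = (24.636 − 18) / (30 − 18) = 6.636 / 12.0 = 0.55300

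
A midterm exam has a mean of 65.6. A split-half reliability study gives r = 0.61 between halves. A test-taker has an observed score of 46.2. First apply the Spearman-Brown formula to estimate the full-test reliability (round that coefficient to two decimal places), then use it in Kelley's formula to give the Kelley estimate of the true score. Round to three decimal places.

Spearman-Brown: ρ = 2r/(1 + r) = 2(0.61)/(1 + 0.61) = 1.220/1.61 = 0.7578 → 0.76
T̂ = ρX + (1 − ρ)μ
  = 0.76 × 46.2 + 0.24 × 65.6
  = 35.112 + 15.744
  = 50.8560
  ≈ 50.856

50.856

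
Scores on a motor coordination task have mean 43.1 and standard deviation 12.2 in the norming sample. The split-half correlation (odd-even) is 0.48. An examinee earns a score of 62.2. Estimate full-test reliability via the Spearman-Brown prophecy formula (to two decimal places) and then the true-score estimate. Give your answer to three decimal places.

55.515

Spearman-Brown: ρ = 2r/(1 + r) = 2(0.48)/(1 + 0.48) = 0.960/1.48 = 0.6486 → 0.65
T̂ = 0.65(62.2) + 0.35(43.1) = 40.430 + 15.085 = 55.5150 → 55.515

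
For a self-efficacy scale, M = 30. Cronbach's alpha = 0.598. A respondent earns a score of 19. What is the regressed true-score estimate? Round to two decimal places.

Weight the observed score by reliability and the mean by (1 − reliability): T̂ = 0.598·19 + 0.402·30 = 11.362 + 12.060 = 23.422.

23.42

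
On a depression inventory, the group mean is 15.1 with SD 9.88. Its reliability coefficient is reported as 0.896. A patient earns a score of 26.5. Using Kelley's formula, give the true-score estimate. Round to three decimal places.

25.314

T̂ = ρX + (1 − ρ)μ
  = 0.896 × 26.5 + 0.104 × 15.1
  = 23.7440 + 1.5704
  = 25.3144
  ≈ 25.314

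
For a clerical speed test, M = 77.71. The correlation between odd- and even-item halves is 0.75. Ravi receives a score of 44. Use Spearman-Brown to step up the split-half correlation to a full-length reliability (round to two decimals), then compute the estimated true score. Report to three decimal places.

Spearman-Brown: ρ = 2r/(1 + r) = 2(0.75)/(1 + 0.75) = 1.500/1.75 = 0.8571 → 0.86
T̂ = ρX + (1 − ρ)μ
  = 0.86 × 44 + 0.14 × 77.71
  = 37.84 + 10.8794
  = 48.7194
  ≈ 48.719

48.719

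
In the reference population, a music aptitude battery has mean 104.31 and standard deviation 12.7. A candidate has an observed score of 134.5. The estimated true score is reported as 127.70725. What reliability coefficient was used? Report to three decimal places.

T̂ = ρX + (1 − ρ)μ  ⇒  T̂ − μ = ρ(X − μ)
ρ = (T̂ − μ)/(X − μ) = (127.70725 − 104.31) / (134.5 − 104.31) = 23.39725 / 30.19 = 0.77500

0.775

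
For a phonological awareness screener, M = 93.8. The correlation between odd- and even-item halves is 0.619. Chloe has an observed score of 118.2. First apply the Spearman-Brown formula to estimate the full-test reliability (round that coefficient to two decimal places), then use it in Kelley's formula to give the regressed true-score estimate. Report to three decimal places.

112.344

Spearman-Brown: ρ = 2r/(1 + r) = 2(0.619)/(1 + 0.619) = 1.2380/1.619 = 0.7647 → 0.76
Kelley's formula gives T̂ = 0.76·118.2 + 0.24·93.8 = 89.832 + 22.512 = 112.3440.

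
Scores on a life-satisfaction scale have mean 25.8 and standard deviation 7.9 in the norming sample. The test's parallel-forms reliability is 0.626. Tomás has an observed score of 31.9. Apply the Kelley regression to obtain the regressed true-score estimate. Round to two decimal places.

29.62

T̂ = 0.626(31.9) + 0.374(25.8) = 19.9694 + 9.6492 = 29.619 → 29.62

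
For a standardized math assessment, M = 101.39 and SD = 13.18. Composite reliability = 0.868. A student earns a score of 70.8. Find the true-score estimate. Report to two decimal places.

Kelley's formula gives T̂ = 0.868·70.8 + 0.132·101.39 = 61.4544 + 13.38348 = 74.838.

74.84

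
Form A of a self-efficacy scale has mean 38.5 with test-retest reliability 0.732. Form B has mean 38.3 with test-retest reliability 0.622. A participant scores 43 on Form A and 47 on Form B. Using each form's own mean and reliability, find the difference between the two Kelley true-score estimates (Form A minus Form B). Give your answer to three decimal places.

-1.917

T̂_A = 0.732(43) + 0.268(38.5) = 41.79400
T̂_B = 0.622(47) + 0.378(38.3) = 43.71140
T̂_A − T̂_B = -1.91740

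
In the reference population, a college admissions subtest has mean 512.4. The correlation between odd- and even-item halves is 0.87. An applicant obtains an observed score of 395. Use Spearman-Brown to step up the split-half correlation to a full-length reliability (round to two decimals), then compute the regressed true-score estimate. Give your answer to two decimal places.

Spearman-Brown: ρ = 2r/(1 + r) = 2(0.87)/(1 + 0.87) = 1.740/1.87 = 0.9305 → 0.93
T̂ = ρX + (1 − ρ)μ
  = 0.93 × 395 + 0.07 × 512.4
  = 367.35 + 35.868
  = 403.218
  ≈ 403.22

403.22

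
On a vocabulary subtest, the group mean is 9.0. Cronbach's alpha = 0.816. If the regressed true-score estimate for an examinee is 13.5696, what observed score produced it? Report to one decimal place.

T̂ = ρX + (1 − ρ)μ  ⇒  X = (T̂ − (1 − ρ)μ) / ρ
X = (13.5696 − 0.184 × 9.0) / 0.816 = (13.5696 − 1.6560) / 0.816 = 11.9136 / 0.816 = 14.600

14.6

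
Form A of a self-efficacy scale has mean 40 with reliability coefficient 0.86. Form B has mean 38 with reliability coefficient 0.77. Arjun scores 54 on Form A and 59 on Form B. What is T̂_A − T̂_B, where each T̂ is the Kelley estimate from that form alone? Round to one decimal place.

-2.1

T̂_A = 0.86(54) + 0.14(40) = 52.040
T̂_B = 0.77(59) + 0.23(38) = 54.170
T̂_A − T̂_B = -2.130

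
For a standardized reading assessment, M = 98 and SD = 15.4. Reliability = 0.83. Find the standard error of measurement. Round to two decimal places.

6.35

SEM = SD · √(1 − ρ) = 15.4 × √0.17 = 15.4 × 0.4123 = 6.350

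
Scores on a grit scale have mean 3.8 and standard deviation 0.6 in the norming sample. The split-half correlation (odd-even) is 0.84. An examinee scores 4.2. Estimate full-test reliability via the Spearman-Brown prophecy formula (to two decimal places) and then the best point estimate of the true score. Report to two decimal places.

Spearman-Brown: ρ = 2r/(1 + r) = 2(0.84)/(1 + 0.84) = 1.680/1.84 = 0.9130 → 0.91
T̂ = ρX + (1 − ρ)μ
  = 0.91 × 4.2 + 0.09 × 3.8
  = 3.822 + 0.342
  = 4.164
  ≈ 4.16

4.16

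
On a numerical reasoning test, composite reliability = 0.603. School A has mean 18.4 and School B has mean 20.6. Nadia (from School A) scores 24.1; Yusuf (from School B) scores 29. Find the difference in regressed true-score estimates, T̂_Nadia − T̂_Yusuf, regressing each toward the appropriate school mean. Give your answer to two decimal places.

-3.83

T̂_Nadia = 0.603(24.1) + 0.397(18.4) = 21.8371
T̂_Yusuf = 0.603(29) + 0.397(20.6) = 25.6652
Difference = 21.8371 − 25.6652 = -3.8281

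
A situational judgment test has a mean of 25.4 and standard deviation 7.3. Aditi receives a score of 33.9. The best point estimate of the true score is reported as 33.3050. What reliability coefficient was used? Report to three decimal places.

0.930

T̂ = ρX + (1 − ρ)μ  ⇒  T̂ − μ = ρ(X − μ)
ρ = (T̂ − μ)/(X − μ) = (33.3050 − 25.4) / (33.9 − 25.4) = 7.9050 / 8.5 = 0.93000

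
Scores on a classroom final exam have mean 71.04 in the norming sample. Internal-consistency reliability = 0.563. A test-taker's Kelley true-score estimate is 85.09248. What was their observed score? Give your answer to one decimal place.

T̂ = ρX + (1 − ρ)μ  ⇒  X = (T̂ − (1 − ρ)μ) / ρ
X = (85.09248 − 0.437 × 71.04) / 0.563 = (85.09248 − 31.04448) / 0.563 = 54.04800 / 0.563 = 96.000

96.0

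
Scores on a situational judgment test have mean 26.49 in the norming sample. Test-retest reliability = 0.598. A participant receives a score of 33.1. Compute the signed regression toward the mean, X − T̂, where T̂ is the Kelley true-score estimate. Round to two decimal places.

T̂ = 0.598(33.1) + 0.402(26.49) = 19.7938 + 10.64898 = 30.4428 → 30.443
X − T̂ = 33.1 − 30.443 = 2.657 → 2.66

2.66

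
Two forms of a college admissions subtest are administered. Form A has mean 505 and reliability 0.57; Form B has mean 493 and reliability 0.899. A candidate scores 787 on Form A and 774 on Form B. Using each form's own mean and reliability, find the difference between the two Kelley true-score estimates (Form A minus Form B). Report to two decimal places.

T̂_A = 0.57(787) + 0.43(505) = 665.7400
T̂_B = 0.899(774) + 0.101(493) = 745.6190
T̂_A − T̂_B = -79.8790

-79.88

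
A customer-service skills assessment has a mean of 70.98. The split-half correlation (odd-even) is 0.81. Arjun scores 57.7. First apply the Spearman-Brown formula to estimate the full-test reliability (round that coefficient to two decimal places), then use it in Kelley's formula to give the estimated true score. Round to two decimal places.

Spearman-Brown: ρ = 2r/(1 + r) = 2(0.81)/(1 + 0.81) = 1.620/1.81 = 0.8950 → 0.90
T̂ = ρX + (1 − ρ)μ
  = 0.90 × 57.7 + 0.10 × 70.98
  = 51.930 + 7.0980
  = 59.028
  ≈ 59.03

59.03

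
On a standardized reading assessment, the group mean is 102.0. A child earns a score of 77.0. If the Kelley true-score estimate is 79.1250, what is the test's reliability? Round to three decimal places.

T̂ = ρX + (1 − ρ)μ  ⇒  T̂ − μ = ρ(X − μ)
ρ = (T̂ − μ)/(X − μ) = (79.1250 − 102.0) / (77.0 − 102.0) = -22.8750 / -25.0 = 0.91500

0.915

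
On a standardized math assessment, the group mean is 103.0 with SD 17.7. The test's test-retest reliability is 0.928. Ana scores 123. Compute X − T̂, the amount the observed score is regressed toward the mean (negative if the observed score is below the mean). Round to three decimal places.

1.440

T̂ = ρX + (1 − ρ)μ
  = 0.928 × 123 + 0.072 × 103.0
  = 114.144 + 7.4160
  = 121.56000
  ≈ 121.5600
X − T̂ = 123 − 121.5600 = 1.4400 → 1.440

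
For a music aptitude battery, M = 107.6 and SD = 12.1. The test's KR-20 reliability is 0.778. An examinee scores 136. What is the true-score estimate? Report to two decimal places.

T̂ = 0.778(136) + 0.222(107.6) = 105.808 + 23.8872 = 129.695 → 129.70

129.70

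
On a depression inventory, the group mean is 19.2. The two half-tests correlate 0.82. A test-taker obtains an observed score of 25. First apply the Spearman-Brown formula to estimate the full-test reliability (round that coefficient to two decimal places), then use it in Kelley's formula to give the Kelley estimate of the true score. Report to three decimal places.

24.420

Spearman-Brown: ρ = 2r/(1 + r) = 2(0.82)/(1 + 0.82) = 1.640/1.82 = 0.9011 → 0.90
Kelley's formula gives T̂ = 0.90·25 + 0.10·19.2 = 22.50 + 1.920 = 24.4200.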